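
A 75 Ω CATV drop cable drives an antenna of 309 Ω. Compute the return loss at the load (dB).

RL ≈ 4.3 dB

Γ = (309 − 75)/(309 + 75) = 0.609
RL = −20·log₁₀|Γ| = −20·log₁₀(0.609)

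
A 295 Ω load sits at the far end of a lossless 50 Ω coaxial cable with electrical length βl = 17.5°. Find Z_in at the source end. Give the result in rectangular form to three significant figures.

Z_in ≈ 72.7 − j119 Ω

tan(βl) = tan(17.5°) = 0.315
Z_in = Z_0·(Z_L + jZ_0·tanβl)/(Z_0 + jZ_L·tanβl)
     = 50·(295 + j15.8)/(50 + j93)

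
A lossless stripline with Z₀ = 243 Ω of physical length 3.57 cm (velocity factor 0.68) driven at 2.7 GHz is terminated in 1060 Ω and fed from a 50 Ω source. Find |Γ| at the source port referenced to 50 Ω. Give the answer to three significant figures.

|Γ| ≈ 0.908

λ = v/f = 0.68·c / 2.7 GHz = 0.0756 m
βl = 2π·l/λ = 2π × 0.473 = 170°
tan(βl) = -0.175
Z_in = Z_0·(Z_L + jZ_0·tanβl)/(Z_0 + jZ_L·tanβl) = 691 + j484 Ω
Γ_s = (Z_in − Z_s)/(Z_in + Z_s) = (641 + j484)/(741 + j484), |Γ_s| = 0.908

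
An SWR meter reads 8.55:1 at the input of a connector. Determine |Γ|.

|Γ| = (S − 1)/(S + 1) = (8.55 − 1)/(8.55 + 1) = 7.55/9.55

|Γ| ≈ 0.791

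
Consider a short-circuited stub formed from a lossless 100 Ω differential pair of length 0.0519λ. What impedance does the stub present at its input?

Z_in ≈ +j33.8 Ω

βl = 2π × 0.0519 = 18.7°
tan(βl) = 0.338
For a short-circuited stub, Z_in = jZ_0·tan(βl)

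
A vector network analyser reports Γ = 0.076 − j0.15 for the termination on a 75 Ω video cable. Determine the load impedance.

Z_L = Z_0·(1 + Γ)/(1 − Γ) = 75·(1.08 − j0.15)/(0.924 + j0.15)

Z_L ≈ 83.2 − j25.7 Ω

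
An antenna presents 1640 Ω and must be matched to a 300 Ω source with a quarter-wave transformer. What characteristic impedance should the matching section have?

Z_qwt ≈ 701 Ω

Z_qwt = √(Z_0·R_L) = √(300 × 1640) = √492000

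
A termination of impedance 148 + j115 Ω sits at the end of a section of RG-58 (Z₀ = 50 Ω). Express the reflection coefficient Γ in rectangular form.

Γ ≈ 0.622 + j0.219

Γ = (Z_L − Z_0)/(Z_L + Z_0) = (98 + j115)/(198 + j115)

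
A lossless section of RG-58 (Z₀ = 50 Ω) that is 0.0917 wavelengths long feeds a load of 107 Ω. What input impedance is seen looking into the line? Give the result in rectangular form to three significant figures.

βl = 2π × 0.0917 = 33°
tan(βl) = tan(33°) = 0.65
Z_in = Z_0·(Z_L + jZ_0·tanβl)/(Z_0 + jZ_L·tanβl)
     = 50·(107 + j32.5)/(50 + j69.5)

Z_in ≈ 51.9 − j39.6 Ω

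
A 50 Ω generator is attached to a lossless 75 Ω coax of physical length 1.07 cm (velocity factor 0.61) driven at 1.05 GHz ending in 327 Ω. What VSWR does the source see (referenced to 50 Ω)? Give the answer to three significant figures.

VSWR ≈ 6.04

λ = v/f = 0.61·c / 1.05 GHz = 0.174 m
βl = 2π·l/λ = 2π × 0.0614 = 22.1°
tan(βl) = 0.406
Z_in = Z_0·(Z_L + jZ_0·tanβl)/(Z_0 + jZ_L·tanβl) = 92.1 − j133 Ω
Γ_s = (Z_in − Z_s)/(Z_in + Z_s) = (42.1 − j133)/(142 − j133), |Γ_s| = 0.716
VSWR = (1 + |Γ_s|)/(1 − |Γ_s|)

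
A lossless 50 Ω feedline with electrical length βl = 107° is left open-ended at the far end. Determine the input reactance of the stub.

tan(βl) = -3.27
For an open-ended stub, Z_in = −jZ_0·cot(βl) = −jZ_0/tan(βl)

X_in ≈ 15.3 Ω (inductive)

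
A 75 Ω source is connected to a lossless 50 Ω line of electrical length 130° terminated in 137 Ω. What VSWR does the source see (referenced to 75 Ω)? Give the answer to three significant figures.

tan(βl) = -1.19
Z_in = Z_0·(Z_L + jZ_0·tanβl)/(Z_0 + jZ_L·tanβl) = 28.4 + j33.2 Ω
Γ_s = (Z_in − Z_s)/(Z_in + Z_s) = (-46.6 + j33.2)/(103 + j33.2), |Γ_s| = 0.527
VSWR = (1 + |Γ_s|)/(1 − |Γ_s|)

VSWR ≈ 3.23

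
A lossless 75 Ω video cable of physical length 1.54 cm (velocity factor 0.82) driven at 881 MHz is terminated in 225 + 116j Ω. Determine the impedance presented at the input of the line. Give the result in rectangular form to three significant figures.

λ = v/f = 0.82·c / 881 MHz = 0.279 m
βl = 2π·l/λ = 2π × 0.0552 = 19.9°
tan(βl) = tan(19.9°) = 0.361
Z_in = Z_0·(Z_L + jZ_0·tanβl)/(Z_0 + jZ_L·tanβl)
     = 75·(225 + j143)/(33.1 + j81.2)

Z_in ≈ 186 − j132 Ω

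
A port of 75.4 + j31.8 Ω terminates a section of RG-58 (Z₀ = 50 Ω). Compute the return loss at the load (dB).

Γ = (25.4 + j31.8)/(125.4 + j31.8), |Γ| = 0.315
RL = −20·log₁₀|Γ| = −20·log₁₀(0.315)

RL ≈ 10 dB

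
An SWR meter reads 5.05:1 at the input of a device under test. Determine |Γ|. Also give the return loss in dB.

|Γ| = (S − 1)/(S + 1) = (5.05 − 1)/(5.05 + 1) = 4.05/6.05
RL = −20·log₁₀|Γ| = −20·log₁₀(0.669)

|Γ| ≈ 0.669; return loss ≈ 3.49 dB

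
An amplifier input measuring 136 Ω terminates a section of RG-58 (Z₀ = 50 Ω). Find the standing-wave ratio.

For a purely resistive load, VSWR = R_L/Z_0 or Z_0/R_L (whichever > 1) = 136/50

VSWR ≈ 2.72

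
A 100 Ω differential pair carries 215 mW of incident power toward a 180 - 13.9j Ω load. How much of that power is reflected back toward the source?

|Γ| = |(80 − j13.9)/(280 − j13.9)| = 0.29
|Γ|² = 0.0839
P_refl = |Γ|²·P_inc = 18 mW, P_del = (1 − |Γ|²)·P_inc = 197 mW

P_reflected ≈ 18 mW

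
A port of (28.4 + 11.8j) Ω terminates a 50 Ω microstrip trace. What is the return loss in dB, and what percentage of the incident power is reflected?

RL ≈ 10.2 dB; 9.64% of incident power reflected

Γ = (-21.6 + j11.8)/(78.4 + j11.8), |Γ| = 0.31
RL = −20·log₁₀(0.31) = 10.2 dB
P_refl/P_inc = |Γ|² = 0.0964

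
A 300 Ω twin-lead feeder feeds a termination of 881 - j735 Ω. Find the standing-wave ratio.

VSWR ≈ 5.13

Γ = (Z_L − Z_0)/(Z_L + Z_0) = (581 − j735)/(1181 − j735)
|Γ| = 937/1390 = 0.674
VSWR = (1 + |Γ|)/(1 − |Γ|) = 1.67/0.326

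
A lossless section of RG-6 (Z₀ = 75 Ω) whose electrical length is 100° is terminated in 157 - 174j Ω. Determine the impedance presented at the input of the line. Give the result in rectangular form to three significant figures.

Z_in ≈ 18 + j31.7 Ω

tan(βl) = tan(100°) = -5.67
Z_in = Z_0·(Z_L + jZ_0·tanβl)/(Z_0 + jZ_L·tanβl)
     = 75·(157 − j599)/(-912 − j890)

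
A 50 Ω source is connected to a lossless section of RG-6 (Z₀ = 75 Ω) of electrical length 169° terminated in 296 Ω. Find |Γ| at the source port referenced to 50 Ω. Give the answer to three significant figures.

tan(βl) = -0.194
Z_in = Z_0·(Z_L + jZ_0·tanβl)/(Z_0 + jZ_L·tanβl) = 193 + j134 Ω
Γ_s = (Z_in − Z_s)/(Z_in + Z_s) = (143 + j134)/(243 + j134), |Γ_s| = 0.706

|Γ| ≈ 0.706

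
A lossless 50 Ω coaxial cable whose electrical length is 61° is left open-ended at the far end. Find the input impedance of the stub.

tan(βl) = 1.8
For an open-ended stub, Z_in = −jZ_0·cot(βl) = −jZ_0/tan(βl)

Z_in ≈ −j27.7 Ω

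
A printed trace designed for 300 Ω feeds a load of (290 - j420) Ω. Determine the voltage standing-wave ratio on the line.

VSWR ≈ 3.76

Γ = (Z_L − Z_0)/(Z_L + Z_0) = (-10 − j420)/(590 − j420)
|Γ| = 420/724 = 0.58
VSWR = (1 + |Γ|)/(1 − |Γ|) = 1.58/0.42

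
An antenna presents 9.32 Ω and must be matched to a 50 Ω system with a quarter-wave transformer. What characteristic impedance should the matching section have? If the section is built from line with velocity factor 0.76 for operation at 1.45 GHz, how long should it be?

Z_qwt ≈ 21.6 Ω; length ≈ 3.93 cm

Z_qwt = √(Z_0·R_L) = √(50 × 9.32) = √466
λ = 0.76·c/f = 0.157 m, so l = λ/4 = 0.0393 m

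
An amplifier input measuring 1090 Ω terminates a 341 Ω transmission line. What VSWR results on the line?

VSWR ≈ 3.2

For a purely resistive load, VSWR = R_L/Z_0 or Z_0/R_L (whichever > 1) = 1090/341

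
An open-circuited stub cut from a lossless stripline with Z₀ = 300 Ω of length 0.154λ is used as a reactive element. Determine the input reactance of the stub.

X_in ≈ -207 Ω (capacitive)

βl = 2π × 0.154 = 55.4°
tan(βl) = 1.45
For an open-circuited stub, Z_in = −jZ_0·cot(βl) = −jZ_0/tan(βl)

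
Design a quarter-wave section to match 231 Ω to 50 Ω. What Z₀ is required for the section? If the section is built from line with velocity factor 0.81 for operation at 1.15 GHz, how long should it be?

Z_qwt ≈ 107 Ω; length ≈ 5.28 cm

Z_qwt = √(Z_0·R_L) = √(50 × 231) = √11550
λ = 0.81·c/f = 0.211 m, so l = λ/4 = 0.0528 m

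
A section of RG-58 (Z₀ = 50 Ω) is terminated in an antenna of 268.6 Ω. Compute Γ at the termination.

Γ = 0.686

Γ = (Z_L − Z_0)/(Z_L + Z_0) = (268.6 − 50)/(268.6 + 50) = 218.6/318.6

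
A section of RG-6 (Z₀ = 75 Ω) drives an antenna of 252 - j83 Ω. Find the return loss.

Γ = (177 − j83)/(327 − j83), |Γ| = 0.579
RL = −20·log₁₀|Γ| = −20·log₁₀(0.579)

RL ≈ 4.74 dB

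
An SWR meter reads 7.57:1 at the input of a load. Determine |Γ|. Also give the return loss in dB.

|Γ| ≈ 0.767; return loss ≈ 2.31 dB

|Γ| = (S − 1)/(S + 1) = (7.57 − 1)/(7.57 + 1) = 6.57/8.57
RL = −20·log₁₀|Γ| = −20·log₁₀(0.767)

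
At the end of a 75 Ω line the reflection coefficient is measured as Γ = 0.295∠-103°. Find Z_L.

Z_L = Z_0·(1 + Γ)/(1 − Γ) = 75·(0.934 − j0.287)/(1.07 + j0.287)

Z_L ≈ 56.1 − j35.3 Ω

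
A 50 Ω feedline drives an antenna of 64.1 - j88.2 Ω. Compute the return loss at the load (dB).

Γ = (14.1 − j88.2)/(114.1 − j88.2), |Γ| = 0.619
RL = −20·log₁₀|Γ| = −20·log₁₀(0.619)

RL ≈ 4.16 dB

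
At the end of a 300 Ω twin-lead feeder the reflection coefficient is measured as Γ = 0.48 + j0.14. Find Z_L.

Z_L = Z_0·(1 + Γ)/(1 − Γ) = 300·(1.48 + j0.14)/(0.52 − j0.14)

Z_L ≈ 776 + j290 Ω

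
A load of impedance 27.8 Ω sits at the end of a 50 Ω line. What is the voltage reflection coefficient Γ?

Γ = (Z_L − Z_0)/(Z_L + Z_0) = (27.8 − 50)/(27.8 + 50) = -22.2/77.8

Γ = -0.285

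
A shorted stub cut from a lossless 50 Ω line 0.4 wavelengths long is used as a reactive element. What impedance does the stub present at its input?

Z_in ≈ −j36.3 Ω

βl = 2π × 0.4 = 144°
tan(βl) = -0.727
For a shorted stub, Z_in = jZ_0·tan(βl)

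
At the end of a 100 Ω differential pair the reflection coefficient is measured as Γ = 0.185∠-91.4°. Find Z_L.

Z_L ≈ 92.6 − j35.5 Ω

Z_L = Z_0·(1 + Γ)/(1 − Γ) = 100·(0.995 − j0.185)/(1 + j0.185)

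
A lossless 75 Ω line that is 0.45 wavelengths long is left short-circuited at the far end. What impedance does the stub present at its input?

βl = 2π × 0.45 = 162°
tan(βl) = -0.325
For a short-circuited stub, Z_in = jZ_0·tan(βl)

Z_in ≈ −j24.4 Ω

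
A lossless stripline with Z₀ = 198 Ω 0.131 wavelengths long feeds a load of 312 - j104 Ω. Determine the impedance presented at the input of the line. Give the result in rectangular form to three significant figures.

Z_in ≈ 126 − j67.1 Ω

βl = 2π × 0.131 = 47.2°
tan(βl) = tan(47.2°) = 1.08
Z_in = Z_0·(Z_L + jZ_0·tanβl)/(Z_0 + jZ_L·tanβl)
     = 198·(312 + j110)/(310 + j336)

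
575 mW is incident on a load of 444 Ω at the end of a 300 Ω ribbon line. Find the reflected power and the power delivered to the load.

P_reflected ≈ 21.5 mW; P_delivered ≈ 553 mW

Γ = (444 − 300)/(444 + 300) = 0.194
|Γ|² = 0.0375
P_refl = |Γ|²·P_inc = 21.5 mW, P_del = (1 − |Γ|²)·P_inc = 553 mW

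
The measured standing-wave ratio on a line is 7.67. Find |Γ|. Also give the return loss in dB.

|Γ| = (S − 1)/(S + 1) = (7.67 − 1)/(7.67 + 1) = 6.67/8.67
RL = −20·log₁₀|Γ| = −20·log₁₀(0.769)

|Γ| ≈ 0.769; return loss ≈ 2.28 dB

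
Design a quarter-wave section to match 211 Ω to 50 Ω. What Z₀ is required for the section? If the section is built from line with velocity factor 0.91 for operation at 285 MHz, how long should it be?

Z_qwt = √(Z_0·R_L) = √(50 × 211) = √10550
λ = 0.91·c/f = 0.958 m, so l = λ/4 = 0.239 m

Z_qwt ≈ 103 Ω; length ≈ 23.9 cm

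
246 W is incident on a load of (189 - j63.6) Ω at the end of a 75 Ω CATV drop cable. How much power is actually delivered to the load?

P_delivered ≈ 189 W

|Γ| = |(114 − j63.6)/(264 − j63.6)| = 0.481
|Γ|² = 0.231
P_refl = |Γ|²·P_inc = 56.8 W, P_del = (1 − |Γ|²)·P_inc = 189 W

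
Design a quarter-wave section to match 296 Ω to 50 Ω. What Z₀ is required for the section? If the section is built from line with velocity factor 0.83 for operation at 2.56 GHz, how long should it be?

Z_qwt = √(Z_0·R_L) = √(50 × 296) = √14800
λ = 0.83·c/f = 0.0973 m, so l = λ/4 = 0.0243 m

Z_qwt ≈ 122 Ω; length ≈ 2.43 cm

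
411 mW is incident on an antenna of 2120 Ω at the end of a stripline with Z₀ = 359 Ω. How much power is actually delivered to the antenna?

Γ = (2120 − 359)/(2120 + 359) = 0.71
|Γ|² = 0.505
P_refl = |Γ|²·P_inc = 207 mW, P_del = (1 − |Γ|²)·P_inc = 204 mW

P_delivered ≈ 204 mW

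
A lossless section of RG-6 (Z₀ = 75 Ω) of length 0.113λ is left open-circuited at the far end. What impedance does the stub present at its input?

Z_in ≈ −j87.3 Ω

βl = 2π × 0.113 = 40.7°
tan(βl) = 0.86
For an open-circuited stub, Z_in = −jZ_0·cot(βl) = −jZ_0/tan(βl)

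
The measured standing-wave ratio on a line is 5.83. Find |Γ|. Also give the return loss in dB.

|Γ| = (S − 1)/(S + 1) = (5.83 − 1)/(5.83 + 1) = 4.83/6.83
RL = −20·log₁₀|Γ| = −20·log₁₀(0.707)

|Γ| ≈ 0.707; return loss ≈ 3.01 dB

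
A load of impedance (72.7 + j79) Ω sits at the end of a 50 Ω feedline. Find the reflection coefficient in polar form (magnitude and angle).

Γ ≈ 0.563 ∠ 41.2°

Γ = (Z_L − Z_0)/(Z_L + Z_0) = (22.7 + j79)/(122.7 + j79)
|Γ| = 82.2/146 = 0.563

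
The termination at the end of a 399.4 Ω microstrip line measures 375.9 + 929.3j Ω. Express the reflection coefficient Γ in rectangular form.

Γ ≈ 0.577 + j0.507

Γ = (Z_L − Z_0)/(Z_L + Z_0) = (-23.5 + j929.3)/(775.3 + j929.3)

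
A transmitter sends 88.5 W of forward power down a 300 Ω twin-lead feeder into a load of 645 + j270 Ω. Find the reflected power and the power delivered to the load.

P_reflected ≈ 17.6 W; P_delivered ≈ 70.9 W

|Γ| = |(345 + j270)/(945 + j270)| = 0.446
|Γ|² = 0.199
P_refl = |Γ|²·P_inc = 17.6 W, P_del = (1 − |Γ|²)·P_inc = 70.9 W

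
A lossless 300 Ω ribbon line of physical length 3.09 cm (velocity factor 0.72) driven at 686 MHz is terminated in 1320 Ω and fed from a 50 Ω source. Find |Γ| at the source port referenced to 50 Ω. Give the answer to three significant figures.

λ = v/f = 0.72·c / 686 MHz = 0.315 m
βl = 2π·l/λ = 2π × 0.0981 = 35.3°
tan(βl) = 0.709
Z_in = Z_0·(Z_L + jZ_0·tanβl)/(Z_0 + jZ_L·tanβl) = 185 − j364 Ω
Γ_s = (Z_in − Z_s)/(Z_in + Z_s) = (135 − j364)/(235 − j364), |Γ_s| = 0.896

|Γ| ≈ 0.896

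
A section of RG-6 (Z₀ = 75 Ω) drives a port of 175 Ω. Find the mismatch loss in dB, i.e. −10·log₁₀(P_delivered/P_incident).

Γ = (175 − 75)/(175 + 75) = 0.4
|Γ|² = 0.16, so P_del/P_inc = 1 − |Γ|² = 0.84
ML = −10·log₁₀(1 − |Γ|²)

mismatch loss ≈ 0.757 dB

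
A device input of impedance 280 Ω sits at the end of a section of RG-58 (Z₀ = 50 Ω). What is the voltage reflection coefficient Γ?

Γ = 0.697

Γ = (Z_L − Z_0)/(Z_L + Z_0) = (280 − 50)/(280 + 50) = 230/330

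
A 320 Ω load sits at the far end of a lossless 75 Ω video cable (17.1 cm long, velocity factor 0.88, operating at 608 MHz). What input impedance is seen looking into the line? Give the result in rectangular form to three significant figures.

λ = v/f = 0.88·c / 608 MHz = 0.434 m
βl = 2π·l/λ = 2π × 0.394 = 142°
tan(βl) = tan(142°) = -0.788
Z_in = Z_0·(Z_L + jZ_0·tanβl)/(Z_0 + jZ_L·tanβl)
     = 75·(320 − j59.1)/(75 − j252)

Z_in ≈ 42.2 + j82.7 Ω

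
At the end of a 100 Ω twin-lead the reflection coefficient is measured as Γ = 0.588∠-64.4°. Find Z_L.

Z_L = Z_0·(1 + Γ)/(1 − Γ) = 100·(1.25 − j0.53)/(0.746 + j0.53)

Z_L ≈ 78.1 − j127 Ω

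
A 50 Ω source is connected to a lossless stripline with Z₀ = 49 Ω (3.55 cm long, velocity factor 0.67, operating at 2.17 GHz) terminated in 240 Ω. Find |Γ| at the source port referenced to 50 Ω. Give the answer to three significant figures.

λ = v/f = 0.67·c / 2.17 GHz = 0.0926 m
βl = 2π·l/λ = 2π × 0.383 = 138°
tan(βl) = -0.901
Z_in = Z_0·(Z_L + jZ_0·tanβl)/(Z_0 + jZ_L·tanβl) = 21.2 + j49.6 Ω
Γ_s = (Z_in − Z_s)/(Z_in + Z_s) = (-28.8 + j49.6)/(71.2 + j49.6), |Γ_s| = 0.66

|Γ| ≈ 0.66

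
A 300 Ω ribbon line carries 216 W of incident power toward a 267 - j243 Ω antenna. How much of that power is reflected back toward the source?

|Γ| = |(-33 − j243)/(567 − j243)| = 0.398
|Γ|² = 0.158
P_refl = |Γ|²·P_inc = 34.1 W, P_del = (1 − |Γ|²)·P_inc = 182 W

P_reflected ≈ 34.1 W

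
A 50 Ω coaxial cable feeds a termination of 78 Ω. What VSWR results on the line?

VSWR ≈ 1.56

For a purely resistive load, VSWR = R_L/Z_0 or Z_0/R_L (whichever > 1) = 78/50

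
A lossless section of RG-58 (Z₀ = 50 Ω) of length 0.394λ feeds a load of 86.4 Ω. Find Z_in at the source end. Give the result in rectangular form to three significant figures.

βl = 2π × 0.394 = 142°
tan(βl) = tan(142°) = -0.786
Z_in = Z_0·(Z_L + jZ_0·tanβl)/(Z_0 + jZ_L·tanβl)
     = 50·(86.4 − j39.3)/(50 − j67.9)

Z_in ≈ 49.1 + j27.4 Ω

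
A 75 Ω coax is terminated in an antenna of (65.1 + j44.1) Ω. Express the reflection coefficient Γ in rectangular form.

Γ ≈ 0.0259 + j0.307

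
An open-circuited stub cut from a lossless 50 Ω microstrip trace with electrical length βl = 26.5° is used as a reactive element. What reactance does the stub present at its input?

tan(βl) = 0.499
For an open-circuited stub, Z_in = −jZ_0·cot(βl) = −jZ_0/tan(βl)

X_in ≈ -100 Ω (capacitive)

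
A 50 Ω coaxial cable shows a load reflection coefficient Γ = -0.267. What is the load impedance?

Z_L ≈ 28.9 Ω

Z_L = Z_0·(1 + Γ)/(1 − Γ) = 50·(0.733)/(1.27)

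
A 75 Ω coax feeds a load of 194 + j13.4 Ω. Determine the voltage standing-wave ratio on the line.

Γ = (Z_L − Z_0)/(Z_L + Z_0) = (119 + j13.4)/(269 + j13.4)
|Γ| = 120/269 = 0.445
VSWR = (1 + |Γ|)/(1 − |Γ|) = 1.44/0.555

VSWR ≈ 2.6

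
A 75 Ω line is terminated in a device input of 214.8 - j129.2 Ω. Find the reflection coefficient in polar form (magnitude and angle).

Γ = (Z_L − Z_0)/(Z_L + Z_0) = (139.8 − j129.2)/(289.8 − j129.2)
|Γ| = 190/317 = 0.6

Γ ≈ 0.6 ∠ -18.7°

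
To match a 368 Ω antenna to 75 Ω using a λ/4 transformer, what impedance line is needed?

Z_qwt ≈ 166 Ω

Z_qwt = √(Z_0·R_L) = √(75 × 368) = √27600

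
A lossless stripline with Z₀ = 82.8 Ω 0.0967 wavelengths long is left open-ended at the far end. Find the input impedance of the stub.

Z_in ≈ −j119 Ω

βl = 2π × 0.0967 = 34.8°
tan(βl) = 0.695
For an open-ended stub, Z_in = −jZ_0·cot(βl) = −jZ_0/tan(βl)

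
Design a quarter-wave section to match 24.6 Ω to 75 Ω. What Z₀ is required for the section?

Z_qwt = √(Z_0·R_L) = √(75 × 24.6) = √1845

Z_qwt ≈ 43 Ω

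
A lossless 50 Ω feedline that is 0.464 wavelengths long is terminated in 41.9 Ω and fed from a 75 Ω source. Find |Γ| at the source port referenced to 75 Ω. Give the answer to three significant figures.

|Γ| ≈ 0.278

βl = 2π × 0.464 = 167°
tan(βl) = -0.23
Z_in = Z_0·(Z_L + jZ_0·tanβl)/(Z_0 + jZ_L·tanβl) = 42.5 − j3.3 Ω
Γ_s = (Z_in − Z_s)/(Z_in + Z_s) = (-32.5 − j3.3)/(118 − j3.3), |Γ_s| = 0.278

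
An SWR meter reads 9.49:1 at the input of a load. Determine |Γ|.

|Γ| = (S − 1)/(S + 1) = (9.49 − 1)/(9.49 + 1) = 8.49/10.5

|Γ| ≈ 0.809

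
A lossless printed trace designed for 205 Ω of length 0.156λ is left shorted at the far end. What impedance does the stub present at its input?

βl = 2π × 0.156 = 56.2°
tan(βl) = 1.49
For a shorted stub, Z_in = jZ_0·tan(βl)

Z_in ≈ +j306 Ω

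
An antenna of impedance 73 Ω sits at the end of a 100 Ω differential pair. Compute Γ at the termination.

Γ = -0.156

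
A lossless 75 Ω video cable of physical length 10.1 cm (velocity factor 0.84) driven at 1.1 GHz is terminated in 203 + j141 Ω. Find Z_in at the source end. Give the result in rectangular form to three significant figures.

λ = v/f = 0.84·c / 1.1 GHz = 0.229 m
βl = 2π·l/λ = 2π × 0.441 = 159°
tan(βl) = tan(159°) = -0.39
Z_in = Z_0·(Z_L + jZ_0·tanβl)/(Z_0 + jZ_L·tanβl)
     = 75·(203 + j112)/(130 − j79.1)

Z_in ≈ 56.8 + j99.1 Ω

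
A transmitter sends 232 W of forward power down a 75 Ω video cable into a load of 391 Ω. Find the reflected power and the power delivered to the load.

Γ = (391 − 75)/(391 + 75) = 0.678
|Γ|² = 0.46
P_refl = |Γ|²·P_inc = 107 W, P_del = (1 − |Γ|²)·P_inc = 125 W

P_reflected ≈ 107 W; P_delivered ≈ 125 W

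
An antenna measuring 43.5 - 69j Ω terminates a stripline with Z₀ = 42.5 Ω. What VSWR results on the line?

Γ = (Z_L − Z_0)/(Z_L + Z_0) = (1 − j69)/(86 − j69)
|Γ| = 69/110 = 0.626
VSWR = (1 + |Γ|)/(1 − |Γ|) = 1.63/0.374

VSWR ≈ 4.35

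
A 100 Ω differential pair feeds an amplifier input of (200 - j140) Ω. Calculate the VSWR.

VSWR ≈ 3.16

Γ = (Z_L − Z_0)/(Z_L + Z_0) = (100 − j140)/(300 − j140)
|Γ| = 172/331 = 0.52
VSWR = (1 + |Γ|)/(1 − |Γ|) = 1.52/0.48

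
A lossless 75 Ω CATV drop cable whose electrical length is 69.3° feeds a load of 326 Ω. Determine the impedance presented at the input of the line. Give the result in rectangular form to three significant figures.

Z_in ≈ 19.6 − j26.6 Ω

tan(βl) = tan(69.3°) = 2.65
Z_in = Z_0·(Z_L + jZ_0·tanβl)/(Z_0 + jZ_L·tanβl)
     = 75·(326 + j198)/(75 + j863)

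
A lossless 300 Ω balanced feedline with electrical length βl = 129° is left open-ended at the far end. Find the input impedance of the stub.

Z_in ≈ +j243 Ω

tan(βl) = -1.23
For an open-ended stub, Z_in = −jZ_0·cot(βl) = −jZ_0/tan(βl)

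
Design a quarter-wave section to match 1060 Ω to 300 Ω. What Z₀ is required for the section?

Z_qwt = √(Z_0·R_L) = √(300 × 1060) = √318000

Z_qwt ≈ 564 Ω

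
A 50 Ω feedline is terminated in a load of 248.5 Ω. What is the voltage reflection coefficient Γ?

Γ = 0.665

Γ = (Z_L − Z_0)/(Z_L + Z_0) = (248.5 − 50)/(248.5 + 50) = 198.5/298.5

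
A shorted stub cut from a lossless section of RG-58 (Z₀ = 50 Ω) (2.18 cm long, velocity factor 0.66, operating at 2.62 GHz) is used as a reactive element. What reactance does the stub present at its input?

X_in ≈ -203 Ω (capacitive)

λ = v/f = 0.66·c / 2.62 GHz = 0.0756 m
βl = 2π·l/λ = 2π × 0.288 = 104°
tan(βl) = -4.06
For a shorted stub, Z_in = jZ_0·tan(βl)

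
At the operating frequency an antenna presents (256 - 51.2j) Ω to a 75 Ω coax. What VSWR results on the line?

Γ = (Z_L − Z_0)/(Z_L + Z_0) = (181 − j51.2)/(331 − j51.2)
|Γ| = 188/335 = 0.562
VSWR = (1 + |Γ|)/(1 − |Γ|) = 1.56/0.438

VSWR ≈ 3.56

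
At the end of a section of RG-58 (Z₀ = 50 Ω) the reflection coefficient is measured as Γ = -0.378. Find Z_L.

Z_L = Z_0·(1 + Γ)/(1 − Γ) = 50·(0.622)/(1.38)

Z_L ≈ 22.6 Ω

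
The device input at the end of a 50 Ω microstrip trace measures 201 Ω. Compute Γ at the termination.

Γ = 0.602

Γ = (Z_L − Z_0)/(Z_L + Z_0) = (201 − 50)/(201 + 50) = 151/251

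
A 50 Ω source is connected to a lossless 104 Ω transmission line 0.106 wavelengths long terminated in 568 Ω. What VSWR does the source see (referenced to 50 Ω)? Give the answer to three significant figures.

VSWR ≈ 8.1

βl = 2π × 0.106 = 38.2°
tan(βl) = 0.786
Z_in = Z_0·(Z_L + jZ_0·tanβl)/(Z_0 + jZ_L·tanβl) = 47.3 − j121 Ω
Γ_s = (Z_in − Z_s)/(Z_in + Z_s) = (-2.69 − j121)/(97.3 − j121), |Γ_s| = 0.78
VSWR = (1 + |Γ_s|)/(1 − |Γ_s|)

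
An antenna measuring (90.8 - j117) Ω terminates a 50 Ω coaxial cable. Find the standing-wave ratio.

Γ = (Z_L − Z_0)/(Z_L + Z_0) = (40.8 − j117)/(140.8 − j117)
|Γ| = 124/183 = 0.677
VSWR = (1 + |Γ|)/(1 − |Γ|) = 1.68/0.323

VSWR ≈ 5.19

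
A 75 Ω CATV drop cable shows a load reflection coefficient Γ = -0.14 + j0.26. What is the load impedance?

Z_L ≈ 50.1 + j28.5 Ω

Z_L = Z_0·(1 + Γ)/(1 − Γ) = 75·(0.86 + j0.26)/(1.14 − j0.26)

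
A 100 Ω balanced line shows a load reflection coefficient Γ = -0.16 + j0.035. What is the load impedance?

Z_L ≈ 72.3 + j5.2 Ω

Z_L = Z_0·(1 + Γ)/(1 − Γ) = 100·(0.84 + j0.035)/(1.16 − j0.035)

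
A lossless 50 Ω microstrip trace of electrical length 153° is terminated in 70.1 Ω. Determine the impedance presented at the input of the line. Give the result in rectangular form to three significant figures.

tan(βl) = tan(153°) = -0.51
Z_in = Z_0·(Z_L + jZ_0·tanβl)/(Z_0 + jZ_L·tanβl)
     = 50·(70.1 − j25.5)/(50 − j35.7)

Z_in ≈ 58.5 + j16.3 Ω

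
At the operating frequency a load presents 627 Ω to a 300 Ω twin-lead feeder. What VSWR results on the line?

Γ = (627 − 300)/(627 + 300) = 0.353
VSWR = (1 + 0.353)/(1 − 0.353)

VSWR ≈ 2.09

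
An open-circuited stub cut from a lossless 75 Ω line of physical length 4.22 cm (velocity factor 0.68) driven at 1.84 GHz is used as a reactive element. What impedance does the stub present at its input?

λ = v/f = 0.68·c / 1.84 GHz = 0.111 m
βl = 2π·l/λ = 2π × 0.381 = 137°
tan(βl) = -0.932
For an open-circuited stub, Z_in = −jZ_0·cot(βl) = −jZ_0/tan(βl)

Z_in ≈ +j80.5 Ω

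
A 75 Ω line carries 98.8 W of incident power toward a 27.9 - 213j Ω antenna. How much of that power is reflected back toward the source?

|Γ| = |(-47.1 − j213)/(102.9 − j213)| = 0.922
|Γ|² = 0.85
P_refl = |Γ|²·P_inc = 84 W, P_del = (1 − |Γ|²)·P_inc = 14.8 W

P_reflected ≈ 84 W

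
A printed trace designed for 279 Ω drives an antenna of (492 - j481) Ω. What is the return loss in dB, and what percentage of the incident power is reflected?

Γ = (213 − j481)/(771 − j481), |Γ| = 0.579
RL = −20·log₁₀(0.579) = 4.75 dB
P_refl/P_inc = |Γ|² = 0.335

RL ≈ 4.75 dB; 33.5% of incident power reflected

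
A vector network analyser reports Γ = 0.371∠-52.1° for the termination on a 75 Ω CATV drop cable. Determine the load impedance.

Z_L ≈ 94.9 − j64.4 Ω

Z_L = Z_0·(1 + Γ)/(1 − Γ) = 75·(1.23 − j0.293)/(0.772 + j0.293)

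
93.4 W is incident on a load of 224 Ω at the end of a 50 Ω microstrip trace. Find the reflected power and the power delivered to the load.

Γ = (224 − 50)/(224 + 50) = 0.635
|Γ|² = 0.403
P_refl = |Γ|²·P_inc = 37.7 W, P_del = (1 − |Γ|²)·P_inc = 55.7 W

P_reflected ≈ 37.7 W; P_delivered ≈ 55.7 W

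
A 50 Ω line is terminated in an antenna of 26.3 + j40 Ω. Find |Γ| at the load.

|Γ| ≈ 0.54

Γ = (Z_L − Z_0)/(Z_L + Z_0) = (-23.7 + j40)/(76.3 + j40)
|Γ| = 46.5/86.1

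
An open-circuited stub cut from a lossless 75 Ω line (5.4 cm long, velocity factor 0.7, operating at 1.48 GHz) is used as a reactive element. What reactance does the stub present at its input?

λ = v/f = 0.7·c / 1.48 GHz = 0.142 m
βl = 2π·l/λ = 2π × 0.381 = 137°
tan(βl) = -0.932
For an open-circuited stub, Z_in = −jZ_0·cot(βl) = −jZ_0/tan(βl)

X_in ≈ 80.4 Ω (inductive)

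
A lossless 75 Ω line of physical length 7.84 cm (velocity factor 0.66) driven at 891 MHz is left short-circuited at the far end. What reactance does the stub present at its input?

X_in ≈ -99.5 Ω (capacitive)

λ = v/f = 0.66·c / 891 MHz = 0.222 m
βl = 2π·l/λ = 2π × 0.353 = 127°
tan(βl) = -1.33
For a short-circuited stub, Z_in = jZ_0·tan(βl)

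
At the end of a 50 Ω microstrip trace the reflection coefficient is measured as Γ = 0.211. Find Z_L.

Z_L = Z_0·(1 + Γ)/(1 − Γ) = 50·(1.21)/(0.789)

Z_L ≈ 76.7 Ω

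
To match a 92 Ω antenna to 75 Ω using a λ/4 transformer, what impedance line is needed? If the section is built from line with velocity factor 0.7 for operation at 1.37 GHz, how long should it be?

Z_qwt ≈ 83.1 Ω; length ≈ 3.83 cm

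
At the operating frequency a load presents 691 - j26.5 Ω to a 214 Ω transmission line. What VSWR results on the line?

VSWR ≈ 3.23

Γ = (Z_L − Z_0)/(Z_L + Z_0) = (477 − j26.5)/(905 − j26.5)
|Γ| = 478/905 = 0.528
VSWR = (1 + |Γ|)/(1 − |Γ|) = 1.53/0.472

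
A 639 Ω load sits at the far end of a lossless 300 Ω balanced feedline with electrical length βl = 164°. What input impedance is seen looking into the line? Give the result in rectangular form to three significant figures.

tan(βl) = tan(164°) = -0.287
Z_in = Z_0·(Z_L + jZ_0·tanβl)/(Z_0 + jZ_L·tanβl)
     = 300·(639 − j86)/(300 − j183)

Z_in ≈ 504 + j222 Ω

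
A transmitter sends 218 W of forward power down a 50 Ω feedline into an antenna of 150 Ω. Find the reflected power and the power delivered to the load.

P_reflected ≈ 54.5 W; P_delivered ≈ 164 W

Γ = (150 − 50)/(150 + 50) = 0.5
|Γ|² = 0.25
P_refl = |Γ|²·P_inc = 54.5 W, P_del = (1 − |Γ|²)·P_inc = 164 W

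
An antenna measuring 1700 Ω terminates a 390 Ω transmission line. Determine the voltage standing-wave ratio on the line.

VSWR ≈ 4.36

Γ = (1700 − 390)/(1700 + 390) = 0.627
VSWR = (1 + 0.627)/(1 − 0.627)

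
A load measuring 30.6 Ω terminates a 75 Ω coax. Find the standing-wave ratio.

Γ = (30.6 − 75)/(30.6 + 75) = -0.42
VSWR = (1 + 0.42)/(1 − 0.42)

VSWR ≈ 2.45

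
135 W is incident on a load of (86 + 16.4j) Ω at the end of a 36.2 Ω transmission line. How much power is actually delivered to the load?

|Γ| = |(49.8 + j16.4)/(122.2 + j16.4)| = 0.425
|Γ|² = 0.181
P_refl = |Γ|²·P_inc = 24.4 W, P_del = (1 − |Γ|²)·P_inc = 111 W

P_delivered ≈ 111 W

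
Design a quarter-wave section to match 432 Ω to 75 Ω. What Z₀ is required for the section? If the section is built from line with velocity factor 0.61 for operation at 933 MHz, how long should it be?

Z_qwt ≈ 180 Ω; length ≈ 4.9 cm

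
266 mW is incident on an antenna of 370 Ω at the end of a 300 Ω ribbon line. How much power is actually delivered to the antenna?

Γ = (370 − 300)/(370 + 300) = 0.104
|Γ|² = 0.0109
P_refl = |Γ|²·P_inc = 2.9 mW, P_del = (1 − |Γ|²)·P_inc = 263 mW

P_delivered ≈ 263 mW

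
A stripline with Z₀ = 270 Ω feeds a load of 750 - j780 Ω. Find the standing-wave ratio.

Γ = (Z_L − Z_0)/(Z_L + Z_0) = (480 − j780)/(1020 − j780)
|Γ| = 916/1280 = 0.713
VSWR = (1 + |Γ|)/(1 − |Γ|) = 1.71/0.287

VSWR ≈ 5.97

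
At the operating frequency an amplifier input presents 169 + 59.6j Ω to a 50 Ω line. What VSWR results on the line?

Γ = (Z_L − Z_0)/(Z_L + Z_0) = (119 + j59.6)/(219 + j59.6)
|Γ| = 133/227 = 0.586
VSWR = (1 + |Γ|)/(1 − |Γ|) = 1.59/0.414

VSWR ≈ 3.84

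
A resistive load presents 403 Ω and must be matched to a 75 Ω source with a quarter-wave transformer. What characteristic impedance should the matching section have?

Z_qwt = √(Z_0·R_L) = √(75 × 403) = √30220

Z_qwt ≈ 174 Ω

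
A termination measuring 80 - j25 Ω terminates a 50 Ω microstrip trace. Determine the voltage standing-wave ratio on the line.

VSWR ≈ 1.84

Γ = (Z_L − Z_0)/(Z_L + Z_0) = (30 − j25)/(130 − j25)
|Γ| = 39.1/132 = 0.295
VSWR = (1 + |Γ|)/(1 − |Γ|) = 1.29/0.705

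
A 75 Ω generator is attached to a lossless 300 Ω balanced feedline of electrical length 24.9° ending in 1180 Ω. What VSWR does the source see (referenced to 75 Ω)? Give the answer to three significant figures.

tan(βl) = 0.464
Z_in = Z_0·(Z_L + jZ_0·tanβl)/(Z_0 + jZ_L·tanβl) = 331 − j465 Ω
Γ_s = (Z_in − Z_s)/(Z_in + Z_s) = (256 − j465)/(406 − j465), |Γ_s| = 0.86
VSWR = (1 + |Γ_s|)/(1 − |Γ_s|)

VSWR ≈ 13.3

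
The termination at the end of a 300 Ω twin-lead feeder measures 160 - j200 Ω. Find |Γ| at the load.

|Γ| ≈ 0.487

Γ = (Z_L − Z_0)/(Z_L + Z_0) = (-140 − j200)/(460 − j200)
|Γ| = 244/502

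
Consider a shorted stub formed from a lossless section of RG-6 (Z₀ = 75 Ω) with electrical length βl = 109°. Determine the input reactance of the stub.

tan(βl) = -2.9
For a shorted stub, Z_in = jZ_0·tan(βl)

X_in ≈ -218 Ω (capacitive)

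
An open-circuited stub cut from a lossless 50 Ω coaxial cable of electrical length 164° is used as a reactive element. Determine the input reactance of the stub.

tan(βl) = -0.287
For an open-circuited stub, Z_in = −jZ_0·cot(βl) = −jZ_0/tan(βl)

X_in ≈ 174 Ω (inductive)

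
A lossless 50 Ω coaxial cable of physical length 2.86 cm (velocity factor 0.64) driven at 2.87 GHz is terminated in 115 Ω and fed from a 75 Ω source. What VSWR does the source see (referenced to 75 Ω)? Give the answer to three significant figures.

λ = v/f = 0.64·c / 2.87 GHz = 0.0669 m
βl = 2π·l/λ = 2π × 0.428 = 154°
tan(βl) = -0.49
Z_in = Z_0·(Z_L + jZ_0·tanβl)/(Z_0 + jZ_L·tanβl) = 62.8 + j46.3 Ω
Γ_s = (Z_in − Z_s)/(Z_in + Z_s) = (-12.2 + j46.3)/(138 + j46.3), |Γ_s| = 0.329
VSWR = (1 + |Γ_s|)/(1 − |Γ_s|)

VSWR ≈ 1.98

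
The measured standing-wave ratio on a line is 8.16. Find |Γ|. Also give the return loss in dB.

|Γ| = (S − 1)/(S + 1) = (8.16 − 1)/(8.16 + 1) = 7.16/9.16
RL = −20·log₁₀|Γ| = −20·log₁₀(0.782)

|Γ| ≈ 0.782; return loss ≈ 2.14 dB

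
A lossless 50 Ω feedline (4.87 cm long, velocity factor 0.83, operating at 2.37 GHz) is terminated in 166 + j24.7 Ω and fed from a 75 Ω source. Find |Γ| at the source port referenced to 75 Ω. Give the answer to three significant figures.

|Γ| ≈ 0.429

λ = v/f = 0.83·c / 2.37 GHz = 0.105 m
βl = 2π·l/λ = 2π × 0.464 = 167°
tan(βl) = -0.233
Z_in = Z_0·(Z_L + jZ_0·tanβl)/(Z_0 + jZ_L·tanβl) = 95 + j77.6 Ω
Γ_s = (Z_in − Z_s)/(Z_in + Z_s) = (20 + j77.6)/(170 + j77.6), |Γ_s| = 0.429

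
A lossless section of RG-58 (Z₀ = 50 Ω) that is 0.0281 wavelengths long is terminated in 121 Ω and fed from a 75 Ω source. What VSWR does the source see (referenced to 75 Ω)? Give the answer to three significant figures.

βl = 2π × 0.0281 = 10.1°
tan(βl) = 0.178
Z_in = Z_0·(Z_L + jZ_0·tanβl)/(Z_0 + jZ_L·tanβl) = 105 − j36.5 Ω
Γ_s = (Z_in − Z_s)/(Z_in + Z_s) = (30.2 − j36.5)/(180 − j36.5), |Γ_s| = 0.258
VSWR = (1 + |Γ_s|)/(1 − |Γ_s|)

VSWR ≈ 1.69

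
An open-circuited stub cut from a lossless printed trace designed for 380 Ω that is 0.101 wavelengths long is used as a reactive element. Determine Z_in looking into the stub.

βl = 2π × 0.101 = 36.4°
tan(βl) = 0.736
For an open-circuited stub, Z_in = −jZ_0·cot(βl) = −jZ_0/tan(βl)

Z_in ≈ −j516 Ω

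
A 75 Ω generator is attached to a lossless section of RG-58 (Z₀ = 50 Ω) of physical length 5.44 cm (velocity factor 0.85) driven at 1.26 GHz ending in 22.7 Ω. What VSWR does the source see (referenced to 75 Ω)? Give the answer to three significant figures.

VSWR ≈ 1.51

λ = v/f = 0.85·c / 1.26 GHz = 0.202 m
βl = 2π·l/λ = 2π × 0.269 = 96.8°
tan(βl) = -8.43
Z_in = Z_0·(Z_L + jZ_0·tanβl)/(Z_0 + jZ_L·tanβl) = 105 − j21.4 Ω
Γ_s = (Z_in − Z_s)/(Z_in + Z_s) = (29.5 − j21.4)/(180 − j21.4), |Γ_s| = 0.202
VSWR = (1 + |Γ_s|)/(1 − |Γ_s|)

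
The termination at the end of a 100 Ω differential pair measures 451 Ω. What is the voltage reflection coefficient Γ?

Γ = 0.637

Γ = (Z_L − Z_0)/(Z_L + Z_0) = (451 − 100)/(451 + 100) = 351/551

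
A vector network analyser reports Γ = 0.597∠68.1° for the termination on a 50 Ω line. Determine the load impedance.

Z_L = Z_0·(1 + Γ)/(1 − Γ) = 50·(1.22 + j0.554)/(0.777 − j0.554)

Z_L ≈ 35.3 + j60.8 Ω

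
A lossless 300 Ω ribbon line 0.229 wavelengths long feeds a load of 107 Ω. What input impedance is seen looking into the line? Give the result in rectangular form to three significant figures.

βl = 2π × 0.229 = 82.4°
tan(βl) = tan(82.4°) = 7.53
Z_in = Z_0·(Z_L + jZ_0·tanβl)/(Z_0 + jZ_L·tanβl)
     = 300·(107 + j2260)/(300 + j806)

Z_in ≈ 752 + j240 Ω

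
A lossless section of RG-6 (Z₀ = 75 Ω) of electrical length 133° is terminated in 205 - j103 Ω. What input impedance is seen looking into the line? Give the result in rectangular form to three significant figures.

Z_in ≈ 50 + j78 Ω

tan(βl) = tan(133°) = -1.07
Z_in = Z_0·(Z_L + jZ_0·tanβl)/(Z_0 + jZ_L·tanβl)
     = 75·(205 − j183)/(-35.5 − j220)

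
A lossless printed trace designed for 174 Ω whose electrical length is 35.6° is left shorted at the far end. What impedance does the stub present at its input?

tan(βl) = 0.716
For a shorted stub, Z_in = jZ_0·tan(βl)

Z_in ≈ +j125 Ω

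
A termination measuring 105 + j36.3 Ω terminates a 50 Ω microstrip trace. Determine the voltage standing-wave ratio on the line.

VSWR ≈ 2.41

Γ = (Z_L − Z_0)/(Z_L + Z_0) = (55 + j36.3)/(155 + j36.3)
|Γ| = 65.9/159 = 0.414
VSWR = (1 + |Γ|)/(1 − |Γ|) = 1.41/0.586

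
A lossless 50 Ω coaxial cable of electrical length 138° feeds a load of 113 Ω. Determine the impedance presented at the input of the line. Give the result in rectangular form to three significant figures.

Z_in ≈ 39.8 + j36 Ω

tan(βl) = tan(138°) = -0.9
Z_in = Z_0·(Z_L + jZ_0·tanβl)/(Z_0 + jZ_L·tanβl)
     = 50·(113 − j45)/(50 − j102)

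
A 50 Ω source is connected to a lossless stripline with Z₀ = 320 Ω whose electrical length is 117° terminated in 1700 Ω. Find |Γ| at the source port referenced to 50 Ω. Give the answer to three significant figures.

tan(βl) = -1.96
Z_in = Z_0·(Z_L + jZ_0·tanβl)/(Z_0 + jZ_L·tanβl) = 75.2 + j156 Ω
Γ_s = (Z_in − Z_s)/(Z_in + Z_s) = (25.2 + j156)/(125 + j156), |Γ_s| = 0.79

|Γ| ≈ 0.79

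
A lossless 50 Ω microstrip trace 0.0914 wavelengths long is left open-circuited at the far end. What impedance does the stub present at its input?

βl = 2π × 0.0914 = 32.9°
tan(βl) = 0.647
For an open-circuited stub, Z_in = −jZ_0·cot(βl) = −jZ_0/tan(βl)

Z_in ≈ −j77.3 Ω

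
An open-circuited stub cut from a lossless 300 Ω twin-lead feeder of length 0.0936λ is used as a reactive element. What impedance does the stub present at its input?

Z_in ≈ −j450 Ω

βl = 2π × 0.0936 = 33.7°
tan(βl) = 0.667
For an open-circuited stub, Z_in = −jZ_0·cot(βl) = −jZ_0/tan(βl)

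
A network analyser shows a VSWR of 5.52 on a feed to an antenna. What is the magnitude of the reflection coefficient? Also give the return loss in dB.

|Γ| = (S − 1)/(S + 1) = (5.52 − 1)/(5.52 + 1) = 4.52/6.52
RL = −20·log₁₀|Γ| = −20·log₁₀(0.693)

|Γ| ≈ 0.693; return loss ≈ 3.18 dB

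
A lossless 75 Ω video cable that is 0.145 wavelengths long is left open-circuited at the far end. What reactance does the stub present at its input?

X_in ≈ -58.2 Ω (capacitive)

βl = 2π × 0.145 = 52.2°
tan(βl) = 1.29
For an open-circuited stub, Z_in = −jZ_0·cot(βl) = −jZ_0/tan(βl)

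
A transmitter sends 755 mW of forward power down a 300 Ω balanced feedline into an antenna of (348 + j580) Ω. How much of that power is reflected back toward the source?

|Γ| = |(48 + j580)/(648 + j580)| = 0.669
|Γ|² = 0.448
P_refl = |Γ|²·P_inc = 338 mW, P_del = (1 − |Γ|²)·P_inc = 417 mW

P_reflected ≈ 338 mW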